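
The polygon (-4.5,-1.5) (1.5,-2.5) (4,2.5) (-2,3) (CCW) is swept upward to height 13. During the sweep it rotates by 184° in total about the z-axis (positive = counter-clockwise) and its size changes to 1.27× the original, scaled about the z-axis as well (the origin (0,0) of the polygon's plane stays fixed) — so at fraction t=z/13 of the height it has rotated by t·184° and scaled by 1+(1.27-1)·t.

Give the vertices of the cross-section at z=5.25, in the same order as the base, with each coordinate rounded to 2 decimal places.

t = z/height = 5.25/13 = 0.403846
s = 1 + (scale-1)·z/height = 1 + (1.27-1)·5.25/13 = 1.109038
θ = twist·z/height = 184°·5.25/13 = 74.3077° = 1.296914 rad
cos θ = 0.270471, sin θ = 0.962728 (intermediates below are computed at full precision and shown rounded to 5 d.p.)
v1: (-4.5,-1.5) → rotate → (0.22697,-4.73798) → ×s → (0.25172,-5.25461) → (0.25,-5.25)
v2: (1.5,-2.5) → rotate → (2.81253,0.76791) → ×s → (3.11920,0.85165) → (3.12,0.85)
v3: (4,2.5) → rotate → (-1.32494,4.52709) → ×s → (-1.46940,5.02072) → (-1.47,5.02)
v4: (-2,3) → rotate → (-3.42913,-1.11404) → ×s → (-3.80303,-1.23552) → (-3.80,-1.24)

Cross-section at z=5.25: (0.25,-5.25) (3.12,0.85) (-1.47,5.02) (-3.80,-1.24)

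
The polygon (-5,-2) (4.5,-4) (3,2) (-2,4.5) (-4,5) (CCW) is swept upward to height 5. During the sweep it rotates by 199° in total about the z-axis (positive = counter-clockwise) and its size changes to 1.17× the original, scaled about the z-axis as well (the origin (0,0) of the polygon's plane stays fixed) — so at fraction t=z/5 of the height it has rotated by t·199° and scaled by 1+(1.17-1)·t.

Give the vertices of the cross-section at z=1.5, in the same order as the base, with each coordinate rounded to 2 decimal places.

Cross-section at z=1.5: (-0.84,-5.60) (6.02,1.96) (-0.22,3.78) (-5.14,0.57) (-6.66,-0.98)

t = z/height = 1.5/5 = 0.3
s = 1 + (scale-1)·z/height = 1 + (1.17-1)·1.5/5 = 1.051000
θ = twist·z/height = 199°·1.5/5 = 59.7000° = 1.041962 rad
cos θ = 0.504528, sin θ = 0.863396 (intermediates below are computed at full precision and shown rounded to 5 d.p.)
v1: (-5,-2) → rotate → (-0.79585,-5.32603) → ×s → (-0.83644,-5.59766) → (-0.84,-5.60)
v2: (4.5,-4) → rotate → (5.72396,1.86717) → ×s → (6.01588,1.96240) → (6.02,1.96)
v3: (3,2) → rotate → (-0.21321,3.59924) → ×s → (-0.22408,3.78280) → (-0.22,3.78)
v4: (-2,4.5) → rotate → (-4.89434,0.54358) → ×s → (-5.14395,0.57131) → (-5.14,0.57)
v5: (-4,5) → rotate → (-6.33509,-0.93094) → ×s → (-6.65818,-0.97842) → (-6.66,-0.98)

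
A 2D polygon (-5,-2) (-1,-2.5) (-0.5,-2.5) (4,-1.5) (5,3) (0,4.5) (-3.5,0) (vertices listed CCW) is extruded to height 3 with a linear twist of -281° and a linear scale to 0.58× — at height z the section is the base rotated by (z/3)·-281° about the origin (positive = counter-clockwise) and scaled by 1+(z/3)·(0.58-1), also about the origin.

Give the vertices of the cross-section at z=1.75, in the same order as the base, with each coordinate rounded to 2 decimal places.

Cross-section at z=1.75: (3.21,2.50) (0.20,2.02) (-0.16,1.92) (-3.22,0.25) (-3.00,-3.22) (0.94,-3.26) (2.54,0.73)

t = z/height = 1.75/3 = 0.583333
s = 1 + (scale-1)·z/height = 1 + (0.58-1)·1.75/3 = 0.755000
θ = twist·z/height = -281°·1.75/3 = -163.9167° = -2.860886 rad
cos θ = -0.960860, sin θ = -0.277035 (intermediates below are computed at full precision and shown rounded to 5 d.p.)
v1: (-5,-2) → rotate → (4.25023,3.30690) → ×s → (3.20892,2.49671) → (3.21,2.50)
v2: (-1,-2.5) → rotate → (0.26827,2.67918) → ×s → (0.20255,2.02278) → (0.20,2.02)
v3: (-0.5,-2.5) → rotate → (-0.21216,2.54067) → ×s → (-0.16018,1.91820) → (-0.16,1.92)
v4: (4,-1.5) → rotate → (-4.25899,0.33315) → ×s → (-3.21554,0.25153) → (-3.22,0.25)
v5: (5,3) → rotate → (-3.97319,-4.26776) → ×s → (-2.99976,-3.22216) → (-3.00,-3.22)
v6: (0,4.5) → rotate → (1.24666,-4.32387) → ×s → (0.94123,-3.26452) → (0.94,-3.26)
v7: (-3.5,0) → rotate → (3.36301,0.96962) → ×s → (2.53907,0.73207) → (2.54,0.73)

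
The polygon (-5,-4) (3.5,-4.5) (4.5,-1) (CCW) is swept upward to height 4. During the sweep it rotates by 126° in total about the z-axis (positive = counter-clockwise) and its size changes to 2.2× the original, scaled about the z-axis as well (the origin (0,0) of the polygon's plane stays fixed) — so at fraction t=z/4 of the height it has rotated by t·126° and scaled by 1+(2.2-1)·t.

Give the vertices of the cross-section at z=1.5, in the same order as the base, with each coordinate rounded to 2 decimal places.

Cross-section at z=1.5: (-0.66,-9.26) (8.24,-0.70) (5.49,3.81)

t = z/height = 1.5/4 = 0.375
s = 1 + (scale-1)·z/height = 1 + (2.2-1)·1.5/4 = 1.450000
θ = twist·z/height = 126°·1.5/4 = 47.2500° = 0.824668 rad
cos θ = 0.678801, sin θ = 0.734323 (intermediates below are computed at full precision and shown rounded to 5 d.p.)
v1: (-5,-4) → rotate → (-0.45671,-6.38682) → ×s → (-0.66223,-9.26088) → (-0.66,-9.26)
v2: (3.5,-4.5) → rotate → (5.68025,-0.48447) → ×s → (8.23637,-0.70249) → (8.24,-0.70)
v3: (4.5,-1) → rotate → (3.78893,2.62565) → ×s → (5.49394,3.80719) → (5.49,3.81)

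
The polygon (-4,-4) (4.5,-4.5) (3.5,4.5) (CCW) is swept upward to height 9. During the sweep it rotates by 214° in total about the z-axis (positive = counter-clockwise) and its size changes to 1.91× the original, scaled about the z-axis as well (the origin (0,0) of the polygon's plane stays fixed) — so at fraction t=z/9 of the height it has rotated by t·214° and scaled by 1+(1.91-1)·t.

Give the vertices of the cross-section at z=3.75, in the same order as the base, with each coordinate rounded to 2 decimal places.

Cross-section at z=3.75: (5.44,-5.60) (6.30,6.12) (-6.14,4.92)

t = z/height = 3.75/9 = 0.416667
s = 1 + (scale-1)·z/height = 1 + (1.91-1)·3.75/9 = 1.379167
θ = twist·z/height = 214°·3.75/9 = 89.1667° = 1.556252 rad
cos θ = 0.014544, sin θ = 0.999894 (intermediates below are computed at full precision and shown rounded to 5 d.p.)
v1: (-4,-4) → rotate → (3.94140,-4.05775) → ×s → (5.43585,-5.59632) → (5.44,-5.60)
v2: (4.5,-4.5) → rotate → (4.56497,4.43408) → ×s → (6.29586,6.11533) → (6.30,6.12)
v3: (3.5,4.5) → rotate → (-4.44862,3.56508) → ×s → (-6.13539,4.91684) → (-6.14,4.92)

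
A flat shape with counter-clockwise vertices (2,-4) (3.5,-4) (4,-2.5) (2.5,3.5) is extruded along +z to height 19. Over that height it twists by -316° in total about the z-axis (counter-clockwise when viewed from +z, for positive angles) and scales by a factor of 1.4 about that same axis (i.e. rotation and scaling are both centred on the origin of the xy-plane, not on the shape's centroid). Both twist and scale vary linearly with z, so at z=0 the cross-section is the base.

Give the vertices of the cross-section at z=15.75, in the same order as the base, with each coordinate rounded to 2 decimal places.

Cross-section at z=15.75: (4.90,3.38) (4.62,5.36) (2.55,5.74) (-5.08,2.64)

t = z/height = 15.75/19 = 0.828947
s = 1 + (scale-1)·z/height = 1 + (1.4-1)·15.75/19 = 1.331579
θ = twist·z/height = -316°·15.75/19 = -261.9474° = -4.571844 rad
cos θ = -0.140083, sin θ = 0.990140 (intermediates below are computed at full precision and shown rounded to 5 d.p.)
v1: (2,-4) → rotate → (3.68039,2.54061) → ×s → (4.90073,3.38302) → (4.90,3.38)
v2: (3.5,-4) → rotate → (3.47027,4.02582) → ×s → (4.62094,5.36070) → (4.62,5.36)
v3: (4,-2.5) → rotate → (1.91502,4.31077) → ×s → (2.55000,5.74013) → (2.55,5.74)
v4: (2.5,3.5) → rotate → (-3.81570,1.98506) → ×s → (-5.08090,2.64326) → (-5.08,2.64)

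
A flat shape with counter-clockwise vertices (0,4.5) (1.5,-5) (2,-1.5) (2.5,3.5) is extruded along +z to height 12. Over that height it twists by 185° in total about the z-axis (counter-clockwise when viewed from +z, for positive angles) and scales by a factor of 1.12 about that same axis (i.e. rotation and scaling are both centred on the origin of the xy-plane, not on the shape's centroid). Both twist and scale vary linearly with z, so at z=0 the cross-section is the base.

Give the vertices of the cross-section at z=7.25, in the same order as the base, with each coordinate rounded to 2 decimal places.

Cross-section at z=7.25: (-4.48,-1.79) (4.38,3.48) (0.70,2.59) (-4.48,1.10)

t = z/height = 7.25/12 = 0.604167
s = 1 + (scale-1)·z/height = 1 + (1.12-1)·7.25/12 = 1.072500
θ = twist·z/height = 185°·7.25/12 = 111.7708° = 1.950769 rad
cos θ = -0.370895, sin θ = 0.928675 (intermediates below are computed at full precision and shown rounded to 5 d.p.)
v1: (0,4.5) → rotate → (-4.17904,-1.66903) → ×s → (-4.48202,-1.79003) → (-4.48,-1.79)
v2: (1.5,-5) → rotate → (4.08703,3.24749) → ×s → (4.38334,3.48293) → (4.38,3.48)
v3: (2,-1.5) → rotate → (0.65122,2.41369) → ×s → (0.69844,2.58868) → (0.70,2.59)
v4: (2.5,3.5) → rotate → (-4.17760,1.02355) → ×s → (-4.48048,1.09776) → (-4.48,1.10)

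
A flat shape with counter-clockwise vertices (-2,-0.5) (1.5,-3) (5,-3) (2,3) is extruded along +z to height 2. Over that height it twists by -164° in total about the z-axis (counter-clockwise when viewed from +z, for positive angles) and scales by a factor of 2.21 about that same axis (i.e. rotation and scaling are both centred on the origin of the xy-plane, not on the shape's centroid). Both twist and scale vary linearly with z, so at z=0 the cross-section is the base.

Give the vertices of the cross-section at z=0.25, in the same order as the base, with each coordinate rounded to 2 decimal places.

Cross-section at z=0.25: (-2.36,0.27) (0.41,-3.84) (4.18,-5.25) (3.37,2.43)

t = z/height = 0.25/2 = 0.125
s = 1 + (scale-1)·z/height = 1 + (2.21-1)·0.25/2 = 1.151250
θ = twist·z/height = -164°·0.25/2 = -20.5000° = -0.357792 rad
cos θ = 0.936672, sin θ = -0.350207 (intermediates below are computed at full precision and shown rounded to 5 d.p.)
v1: (-2,-0.5) → rotate → (-2.04845,0.23208) → ×s → (-2.35828,0.26718) → (-2.36,0.27)
v2: (1.5,-3) → rotate → (0.35439,-3.33533) → ×s → (0.40799,-3.83980) → (0.41,-3.84)
v3: (5,-3) → rotate → (3.63274,-4.56105) → ×s → (4.18219,-5.25091) → (4.18,-5.25)
v4: (2,3) → rotate → (2.92397,2.10960) → ×s → (3.36622,2.42868) → (3.37,2.43)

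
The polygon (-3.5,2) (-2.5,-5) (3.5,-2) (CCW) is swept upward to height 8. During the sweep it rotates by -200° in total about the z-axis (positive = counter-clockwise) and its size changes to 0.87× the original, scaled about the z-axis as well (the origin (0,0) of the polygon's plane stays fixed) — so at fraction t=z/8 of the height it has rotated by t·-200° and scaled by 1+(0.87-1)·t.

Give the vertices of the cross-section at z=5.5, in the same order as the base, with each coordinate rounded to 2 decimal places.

Cross-section at z=5.5: (3.58,0.81) (-1.40,4.89) (-3.58,-0.81)

t = z/height = 5.5/8 = 0.6875
s = 1 + (scale-1)·z/height = 1 + (0.87-1)·5.5/8 = 0.910625
θ = twist·z/height = -200°·5.5/8 = -137.5000° = -2.399828 rad
cos θ = -0.737277, sin θ = -0.675590 (intermediates below are computed at full precision and shown rounded to 5 d.p.)
v1: (-3.5,2) → rotate → (3.93165,0.89001) → ×s → (3.58026,0.81047) → (3.58,0.81)
v2: (-2.5,-5) → rotate → (-1.53476,5.37536) → ×s → (-1.39759,4.89494) → (-1.40,4.89)
v3: (3.5,-2) → rotate → (-3.93165,-0.89001) → ×s → (-3.58026,-0.81047) → (-3.58,-0.81)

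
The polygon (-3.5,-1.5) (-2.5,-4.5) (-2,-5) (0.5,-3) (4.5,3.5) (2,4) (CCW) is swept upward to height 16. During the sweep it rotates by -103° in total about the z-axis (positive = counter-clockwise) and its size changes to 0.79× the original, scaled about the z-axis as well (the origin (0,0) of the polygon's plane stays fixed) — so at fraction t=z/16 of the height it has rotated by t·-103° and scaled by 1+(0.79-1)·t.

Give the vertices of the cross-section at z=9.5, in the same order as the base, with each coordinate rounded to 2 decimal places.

t = z/height = 9.5/16 = 0.59375
s = 1 + (scale-1)·z/height = 1 + (0.79-1)·9.5/16 = 0.875313
θ = twist·z/height = -103°·9.5/16 = -61.1563° = -1.067378 rad
cos θ = 0.482423, sin θ = -0.875939 (intermediates below are computed at full precision and shown rounded to 5 d.p.)
v1: (-3.5,-1.5) → rotate → (-3.00239,2.34215) → ×s → (-2.62803,2.05011) → (-2.63,2.05)
v2: (-2.5,-4.5) → rotate → (-5.14778,0.01894) → ×s → (-4.50592,0.01658) → (-4.51,0.02)
v3: (-2,-5) → rotate → (-5.34454,-0.66024) → ×s → (-4.67814,-0.57791) → (-4.68,-0.58)
v4: (0.5,-3) → rotate → (-2.38660,-1.88524) → ×s → (-2.08902,-1.65017) → (-2.09,-1.65)
v5: (4.5,3.5) → rotate → (5.23669,-2.25324) → ×s → (4.58374,-1.97229) → (4.58,-1.97)
v6: (2,4) → rotate → (4.46860,0.17781) → ×s → (3.91142,0.15564) → (3.91,0.16)

Cross-section at z=9.5: (-2.63,2.05) (-4.51,0.02) (-4.68,-0.58) (-2.09,-1.65) (4.58,-1.97) (3.91,0.16)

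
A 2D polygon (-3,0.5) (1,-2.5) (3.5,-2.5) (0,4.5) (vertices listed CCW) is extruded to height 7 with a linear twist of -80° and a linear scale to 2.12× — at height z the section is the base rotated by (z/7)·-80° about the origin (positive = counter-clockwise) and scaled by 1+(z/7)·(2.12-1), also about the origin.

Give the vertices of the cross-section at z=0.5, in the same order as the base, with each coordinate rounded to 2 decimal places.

Cross-section at z=0.5: (-3.17,0.86) (0.81,-2.79) (3.49,-3.06) (0.48,4.84)

t = z/height = 0.5/7 = 0.0714286
s = 1 + (scale-1)·z/height = 1 + (2.12-1)·0.5/7 = 1.080000
θ = twist·z/height = -80°·0.5/7 = -5.7143° = -0.099733 rad
cos θ = 0.995031, sin θ = -0.099568 (intermediates below are computed at full precision and shown rounded to 5 d.p.)
v1: (-3,0.5) → rotate → (-2.93531,0.79622) → ×s → (-3.17013,0.85992) → (-3.17,0.86)
v2: (1,-2.5) → rotate → (0.74611,-2.58714) → ×s → (0.80580,-2.79412) → (0.81,-2.79)
v3: (3.5,-2.5) → rotate → (3.23369,-2.83606) → ×s → (3.49238,-3.06295) → (3.49,-3.06)
v4: (0,4.5) → rotate → (0.44806,4.47764) → ×s → (0.48390,4.83585) → (0.48,4.84)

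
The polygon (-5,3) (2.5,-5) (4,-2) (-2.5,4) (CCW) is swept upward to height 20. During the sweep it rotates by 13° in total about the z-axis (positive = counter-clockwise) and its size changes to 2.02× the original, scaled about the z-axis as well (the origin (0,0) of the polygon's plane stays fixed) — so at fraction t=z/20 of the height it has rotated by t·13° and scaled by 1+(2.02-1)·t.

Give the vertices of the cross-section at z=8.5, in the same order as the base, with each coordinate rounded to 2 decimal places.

Cross-section at z=8.5: (-7.55,3.59) (4.26,-6.79) (5.98,-2.30) (-4.12,5.36)

t = z/height = 8.5/20 = 0.425
s = 1 + (scale-1)·z/height = 1 + (2.02-1)·8.5/20 = 1.433500
θ = twist·z/height = 13°·8.5/20 = 5.5250° = 0.096429 rad
cos θ = 0.995354, sin θ = 0.096280 (intermediates below are computed at full precision and shown rounded to 5 d.p.)
v1: (-5,3) → rotate → (-5.26561,2.50466) → ×s → (-7.54825,3.59043) → (-7.55,3.59)
v2: (2.5,-5) → rotate → (2.96979,-4.73607) → ×s → (4.25719,-6.78916) → (4.26,-6.79)
v3: (4,-2) → rotate → (4.17398,-1.60559) → ×s → (5.98340,-2.30161) → (5.98,-2.30)
v4: (-2.5,4) → rotate → (-2.87351,3.74072) → ×s → (-4.11917,5.36232) → (-4.12,5.36)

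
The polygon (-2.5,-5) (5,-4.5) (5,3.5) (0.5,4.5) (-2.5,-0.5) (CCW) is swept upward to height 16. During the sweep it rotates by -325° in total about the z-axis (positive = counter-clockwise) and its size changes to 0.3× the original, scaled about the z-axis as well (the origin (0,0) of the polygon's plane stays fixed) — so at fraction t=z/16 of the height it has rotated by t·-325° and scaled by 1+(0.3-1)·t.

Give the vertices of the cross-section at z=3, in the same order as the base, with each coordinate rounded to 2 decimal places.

t = z/height = 3/16 = 0.1875
s = 1 + (scale-1)·z/height = 1 + (0.3-1)·3/16 = 0.868750
θ = twist·z/height = -325°·3/16 = -60.9375° = -1.063560 rad
cos θ = 0.485763, sin θ = -0.874090 (intermediates below are computed at full precision and shown rounded to 5 d.p.)
v1: (-2.5,-5) → rotate → (-5.58486,-0.24359) → ×s → (-4.85185,-0.21162) → (-4.85,-0.21)
v2: (5,-4.5) → rotate → (-1.50459,-6.55639) → ×s → (-1.30711,-5.69586) → (-1.31,-5.70)
v3: (5,3.5) → rotate → (5.48813,-2.67028) → ×s → (4.76782,-2.31981) → (4.77,-2.32)
v4: (0.5,4.5) → rotate → (4.17629,1.74889) → ×s → (3.62815,1.51935) → (3.63,1.52)
v5: (-2.5,-0.5) → rotate → (-1.65145,1.94234) → ×s → (-1.43470,1.68741) → (-1.43,1.69)

Cross-section at z=3: (-4.85,-0.21) (-1.31,-5.70) (4.77,-2.32) (3.63,1.52) (-1.43,1.69)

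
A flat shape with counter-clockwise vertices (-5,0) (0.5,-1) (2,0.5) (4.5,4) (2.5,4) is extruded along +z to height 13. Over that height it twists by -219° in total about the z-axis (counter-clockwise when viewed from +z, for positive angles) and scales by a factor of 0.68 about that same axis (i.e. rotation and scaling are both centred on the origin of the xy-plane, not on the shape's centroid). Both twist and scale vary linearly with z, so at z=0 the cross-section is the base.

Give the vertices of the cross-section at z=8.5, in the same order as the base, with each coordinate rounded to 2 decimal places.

t = z/height = 8.5/13 = 0.653846
s = 1 + (scale-1)·z/height = 1 + (0.68-1)·8.5/13 = 0.790769
θ = twist·z/height = -219°·8.5/13 = -143.1923° = -2.499177 rad
cos θ = -0.800651, sin θ = -0.599131 (intermediates below are computed at full precision and shown rounded to 5 d.p.)
v1: (-5,0) → rotate → (4.00325,2.99566) → ×s → (3.16565,2.36887) → (3.17,2.37)
v2: (0.5,-1) → rotate → (-0.99946,0.50109) → ×s → (-0.79034,0.39624) → (-0.79,0.40)
v3: (2,0.5) → rotate → (-1.30174,-1.59859) → ×s → (-1.02937,-1.26411) → (-1.03,-1.26)
v4: (4.5,4) → rotate → (-1.20640,-5.89869) → ×s → (-0.95399,-4.66451) → (-0.95,-4.66)
v5: (2.5,4) → rotate → (0.39490,-4.70043) → ×s → (0.31227,-3.71696) → (0.31,-3.72)

Cross-section at z=8.5: (3.17,2.37) (-0.79,0.40) (-1.03,-1.26) (-0.95,-4.66) (0.31,-3.72)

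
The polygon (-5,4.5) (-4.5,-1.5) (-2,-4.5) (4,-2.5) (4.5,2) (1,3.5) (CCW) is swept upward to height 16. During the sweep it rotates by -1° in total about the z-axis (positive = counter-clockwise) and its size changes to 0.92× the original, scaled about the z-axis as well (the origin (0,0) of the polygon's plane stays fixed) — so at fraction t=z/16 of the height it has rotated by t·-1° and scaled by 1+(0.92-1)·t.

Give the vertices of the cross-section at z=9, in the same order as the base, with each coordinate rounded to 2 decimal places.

Cross-section at z=9: (-4.73,4.34) (-4.31,-1.39) (-1.95,-4.28) (3.80,-2.42) (4.32,1.87) (0.99,3.33)

t = z/height = 9/16 = 0.5625
s = 1 + (scale-1)·z/height = 1 + (0.92-1)·9/16 = 0.955000
θ = twist·z/height = -1°·9/16 = -0.5625° = -0.009817 rad
cos θ = 0.999952, sin θ = -0.009817 (intermediates below are computed at full precision and shown rounded to 5 d.p.)
v1: (-5,4.5) → rotate → (-4.95558,4.54887) → ×s → (-4.73258,4.34417) → (-4.73,4.34)
v2: (-4.5,-1.5) → rotate → (-4.51451,-1.45575) → ×s → (-4.31136,-1.39024) → (-4.31,-1.39)
v3: (-2,-4.5) → rotate → (-2.04408,-4.48015) → ×s → (-1.95210,-4.27854) → (-1.95,-4.28)
v4: (4,-2.5) → rotate → (3.97526,-2.53915) → ×s → (3.79638,-2.42489) → (3.80,-2.42)
v5: (4.5,2) → rotate → (4.51942,1.95573) → ×s → (4.31604,1.86772) → (4.32,1.87)
v6: (1,3.5) → rotate → (1.03431,3.49001) → ×s → (0.98777,3.33296) → (0.99,3.33)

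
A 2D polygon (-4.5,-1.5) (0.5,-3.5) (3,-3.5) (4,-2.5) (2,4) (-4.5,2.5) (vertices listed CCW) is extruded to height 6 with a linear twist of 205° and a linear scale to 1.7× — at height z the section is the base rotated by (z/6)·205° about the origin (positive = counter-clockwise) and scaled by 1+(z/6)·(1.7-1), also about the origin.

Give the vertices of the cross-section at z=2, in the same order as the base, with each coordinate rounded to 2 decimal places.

Cross-section at z=2: (-0.33,-5.84) (4.24,-1.02) (5.38,1.84) (4.69,3.45) (-3.67,4.11) (-4.91,-4.02)

t = z/height = 2/6 = 0.333333
s = 1 + (scale-1)·z/height = 1 + (1.7-1)·2/6 = 1.233333
θ = twist·z/height = 205°·2/6 = 68.3333° = 1.192642 rad
cos θ = 0.369206, sin θ = 0.929348 (intermediates below are computed at full precision and shown rounded to 5 d.p.)
v1: (-4.5,-1.5) → rotate → (-0.26741,-4.73587) → ×s → (-0.32980,-5.84091) → (-0.33,-5.84)
v2: (0.5,-3.5) → rotate → (3.43732,-0.82755) → ×s → (4.23936,-1.02064) → (4.24,-1.02)
v3: (3,-3.5) → rotate → (4.36033,1.49582) → ×s → (5.37775,1.84485) → (5.38,1.84)
v4: (4,-2.5) → rotate → (3.80019,2.79437) → ×s → (4.68691,3.44640) → (4.69,3.45)
v5: (2,4) → rotate → (-2.97898,3.33552) → ×s → (-3.67407,4.11381) → (-3.67,4.11)
v6: (-4.5,2.5) → rotate → (-3.98480,-3.25905) → ×s → (-4.91458,-4.01949) → (-4.91,-4.02)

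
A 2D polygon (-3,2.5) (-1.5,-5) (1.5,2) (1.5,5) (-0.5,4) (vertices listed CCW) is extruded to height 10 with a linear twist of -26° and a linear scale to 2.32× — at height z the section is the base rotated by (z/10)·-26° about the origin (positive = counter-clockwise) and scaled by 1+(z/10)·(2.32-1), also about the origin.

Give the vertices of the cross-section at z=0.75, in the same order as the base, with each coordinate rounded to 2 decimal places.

t = z/height = 0.75/10 = 0.075
s = 1 + (scale-1)·z/height = 1 + (2.32-1)·0.75/10 = 1.099000
θ = twist·z/height = -26°·0.75/10 = -1.9500° = -0.034034 rad
cos θ = 0.999421, sin θ = -0.034027 (intermediates below are computed at full precision and shown rounded to 5 d.p.)
v1: (-3,2.5) → rotate → (-2.91319,2.60063) → ×s → (-3.20160,2.85810) → (-3.20,2.86)
v2: (-1.5,-5) → rotate → (-1.66927,-4.94606) → ×s → (-1.83453,-5.43572) → (-1.83,-5.44)
v3: (1.5,2) → rotate → (1.56719,1.94780) → ×s → (1.72234,2.14063) → (1.72,2.14)
v4: (1.5,5) → rotate → (1.66927,4.94606) → ×s → (1.83453,5.43572) → (1.83,5.44)
v5: (-0.5,4) → rotate → (-0.36360,4.01470) → ×s → (-0.39960,4.41215) → (-0.40,4.41)

Cross-section at z=0.75: (-3.20,2.86) (-1.83,-5.44) (1.72,2.14) (1.83,5.44) (-0.40,4.41)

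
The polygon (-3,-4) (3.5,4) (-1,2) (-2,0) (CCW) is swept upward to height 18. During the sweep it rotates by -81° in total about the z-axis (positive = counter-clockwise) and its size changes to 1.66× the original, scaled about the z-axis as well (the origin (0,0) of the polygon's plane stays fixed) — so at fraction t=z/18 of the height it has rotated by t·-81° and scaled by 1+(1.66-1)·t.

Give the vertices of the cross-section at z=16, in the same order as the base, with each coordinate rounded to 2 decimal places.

t = z/height = 16/18 = 0.888889
s = 1 + (scale-1)·z/height = 1 + (1.66-1)·16/18 = 1.586667
θ = twist·z/height = -81°·16/18 = -72.0000° = -1.256637 rad
cos θ = 0.309017, sin θ = -0.951057 (intermediates below are computed at full precision and shown rounded to 5 d.p.)
v1: (-3,-4) → rotate → (-4.73128,1.61710) → ×s → (-7.50696,2.56580) → (-7.51,2.57)
v2: (3.5,4) → rotate → (4.88579,-2.09263) → ×s → (7.75211,-3.32031) → (7.75,-3.32)
v3: (-1,2) → rotate → (1.59310,1.56909) → ×s → (2.52771,2.48962) → (2.53,2.49)
v4: (-2,0) → rotate → (-0.61803,1.90211) → ×s → (-0.98061,3.01802) → (-0.98,3.02)

Cross-section at z=16: (-7.51,2.57) (7.75,-3.32) (2.53,2.49) (-0.98,3.02)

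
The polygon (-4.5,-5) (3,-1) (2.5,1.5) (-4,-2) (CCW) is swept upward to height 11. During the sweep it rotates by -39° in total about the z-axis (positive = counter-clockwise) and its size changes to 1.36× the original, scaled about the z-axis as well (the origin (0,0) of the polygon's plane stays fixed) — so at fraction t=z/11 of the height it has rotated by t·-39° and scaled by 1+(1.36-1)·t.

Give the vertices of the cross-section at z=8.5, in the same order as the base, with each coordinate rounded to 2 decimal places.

Cross-section at z=8.5: (-8.18,-2.64) (2.67,-3.03) (3.73,0.05) (-5.71,0.36)

t = z/height = 8.5/11 = 0.772727
s = 1 + (scale-1)·z/height = 1 + (1.36-1)·8.5/11 = 1.278182
θ = twist·z/height = -39°·8.5/11 = -30.1364° = -0.525979 rad
cos θ = 0.864833, sin θ = -0.502060 (intermediates below are computed at full precision and shown rounded to 5 d.p.)
v1: (-4.5,-5) → rotate → (-6.40205,-2.06490) → ×s → (-8.18298,-2.63931) → (-8.18,-2.64)
v2: (3,-1) → rotate → (2.09244,-2.37101) → ×s → (2.67452,-3.03058) → (2.67,-3.03)
v3: (2.5,1.5) → rotate → (2.91517,0.04210) → ×s → (3.72612,0.05381) → (3.73,0.05)
v4: (-4,-2) → rotate → (-4.46345,0.27857) → ×s → (-5.70510,0.35607) → (-5.71,0.36)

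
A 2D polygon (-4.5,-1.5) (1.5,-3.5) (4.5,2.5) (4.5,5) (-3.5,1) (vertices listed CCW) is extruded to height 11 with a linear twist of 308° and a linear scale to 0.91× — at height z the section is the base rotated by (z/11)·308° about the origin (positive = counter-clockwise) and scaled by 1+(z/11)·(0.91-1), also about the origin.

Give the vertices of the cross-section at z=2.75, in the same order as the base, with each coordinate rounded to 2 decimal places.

t = z/height = 2.75/11 = 0.25
s = 1 + (scale-1)·z/height = 1 + (0.91-1)·2.75/11 = 0.977500
θ = twist·z/height = 308°·2.75/11 = 77.0000° = 1.343904 rad
cos θ = 0.224951, sin θ = 0.974370 (intermediates below are computed at full precision and shown rounded to 5 d.p.)
v1: (-4.5,-1.5) → rotate → (0.44928,-4.72209) → ×s → (0.43917,-4.61584) → (0.44,-4.62)
v2: (1.5,-3.5) → rotate → (3.74772,0.67423) → ×s → (3.66340,0.65906) → (3.66,0.66)
v3: (4.5,2.5) → rotate → (-1.42365,4.94704) → ×s → (-1.39161,4.83573) → (-1.39,4.84)
v4: (4.5,5) → rotate → (-3.85957,5.50942) → ×s → (-3.77273,5.38546) → (-3.77,5.39)
v5: (-3.5,1) → rotate → (-1.76170,-3.18534) → ×s → (-1.72206,-3.11367) → (-1.72,-3.11)

Cross-section at z=2.75: (0.44,-4.62) (3.66,0.66) (-1.39,4.84) (-3.77,5.39) (-1.72,-3.11)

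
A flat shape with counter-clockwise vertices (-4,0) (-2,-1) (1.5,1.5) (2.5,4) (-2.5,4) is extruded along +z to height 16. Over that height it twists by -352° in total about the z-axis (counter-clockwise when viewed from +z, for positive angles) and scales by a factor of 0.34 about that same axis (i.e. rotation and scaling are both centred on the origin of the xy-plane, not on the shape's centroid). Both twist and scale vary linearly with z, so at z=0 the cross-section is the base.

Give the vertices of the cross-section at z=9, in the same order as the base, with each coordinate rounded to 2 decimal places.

Cross-section at z=9: (2.39,-0.78) (1.39,0.21) (-1.19,-0.61) (-2.27,-1.91) (0.72,-2.88)

t = z/height = 9/16 = 0.5625
s = 1 + (scale-1)·z/height = 1 + (0.34-1)·9/16 = 0.628750
θ = twist·z/height = -352°·9/16 = -198.0000° = -3.455752 rad
cos θ = -0.951057, sin θ = 0.309017 (intermediates below are computed at full precision and shown rounded to 5 d.p.)
v1: (-4,0) → rotate → (3.80423,-1.23607) → ×s → (2.39191,-0.77718) → (2.39,-0.78)
v2: (-2,-1) → rotate → (2.21113,0.33302) → ×s → (1.39025,0.20939) → (1.39,0.21)
v3: (1.5,1.5) → rotate → (-1.89011,-0.96306) → ×s → (-1.18841,-0.60552) → (-1.19,-0.61)
v4: (2.5,4) → rotate → (-3.61371,-3.03168) → ×s → (-2.27212,-1.90617) → (-2.27,-1.91)
v5: (-2.5,4) → rotate → (1.14157,-4.57677) → ×s → (0.71776,-2.87764) → (0.72,-2.88)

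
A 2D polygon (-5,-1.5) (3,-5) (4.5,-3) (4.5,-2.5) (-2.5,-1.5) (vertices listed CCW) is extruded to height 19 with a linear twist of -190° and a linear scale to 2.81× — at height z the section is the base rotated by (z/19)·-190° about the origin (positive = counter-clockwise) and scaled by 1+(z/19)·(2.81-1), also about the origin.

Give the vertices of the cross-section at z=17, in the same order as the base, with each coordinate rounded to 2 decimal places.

t = z/height = 17/19 = 0.894737
s = 1 + (scale-1)·z/height = 1 + (2.81-1)·17/19 = 2.619474
θ = twist·z/height = -190°·17/19 = -170.0000° = -2.967060 rad
cos θ = -0.984808, sin θ = -0.173648 (intermediates below are computed at full precision and shown rounded to 5 d.p.)
v1: (-5,-1.5) → rotate → (4.66357,2.34545) → ×s → (12.21609,6.14385) → (12.22,6.14)
v2: (3,-5) → rotate → (-3.82266,4.40309) → ×s → (-10.01337,11.53379) → (-10.01,11.53)
v3: (4.5,-3) → rotate → (-4.95258,2.17301) → ×s → (-12.97315,5.69213) → (-12.97,5.69)
v4: (4.5,-2.5) → rotate → (-4.86576,1.68060) → ×s → (-12.74572,4.40229) → (-12.75,4.40)
v5: (-2.5,-1.5) → rotate → (2.20155,1.91133) → ×s → (5.76689,5.00668) → (5.77,5.01)

Cross-section at z=17: (12.22,6.14) (-10.01,11.53) (-12.97,5.69) (-12.75,4.40) (5.77,5.01)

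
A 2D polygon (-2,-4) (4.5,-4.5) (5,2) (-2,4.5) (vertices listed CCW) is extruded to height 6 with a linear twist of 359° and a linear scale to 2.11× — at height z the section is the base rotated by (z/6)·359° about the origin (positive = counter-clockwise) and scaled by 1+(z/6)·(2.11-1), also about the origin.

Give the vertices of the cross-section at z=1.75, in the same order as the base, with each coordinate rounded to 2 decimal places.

t = z/height = 1.75/6 = 0.291667
s = 1 + (scale-1)·z/height = 1 + (2.11-1)·1.75/6 = 1.323750
θ = twist·z/height = 359°·1.75/6 = 104.7083° = 1.827505 rad
cos θ = -0.253899, sin θ = 0.967231 (intermediates below are computed at full precision and shown rounded to 5 d.p.)
v1: (-2,-4) → rotate → (4.37672,-0.91887) → ×s → (5.79368,-1.21635) → (5.79,-1.22)
v2: (4.5,-4.5) → rotate → (3.20999,5.49508) → ×s → (4.24923,7.27412) → (4.25,7.27)
v3: (5,2) → rotate → (-3.20395,4.32836) → ×s → (-4.24124,5.72966) → (-4.24,5.73)
v4: (-2,4.5) → rotate → (-3.84474,-3.07701) → ×s → (-5.08948,-4.07319) → (-5.09,-4.07)

Cross-section at z=1.75: (5.79,-1.22) (4.25,7.27) (-4.24,5.73) (-5.09,-4.07)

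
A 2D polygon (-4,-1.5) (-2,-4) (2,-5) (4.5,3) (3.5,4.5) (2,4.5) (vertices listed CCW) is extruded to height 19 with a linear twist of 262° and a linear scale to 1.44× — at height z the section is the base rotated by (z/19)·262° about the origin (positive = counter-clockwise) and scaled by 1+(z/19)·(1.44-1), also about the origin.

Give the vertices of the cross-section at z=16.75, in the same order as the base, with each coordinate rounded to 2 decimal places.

Cross-section at z=16.75: (1.88,5.62) (-2.56,5.65) (-7.14,2.21) (-0.70,-7.47) (1.79,-7.71) (3.10,-6.09)

t = z/height = 16.75/19 = 0.881579
s = 1 + (scale-1)·z/height = 1 + (1.44-1)·16.75/19 = 1.387895
θ = twist·z/height = 262°·16.75/19 = 230.9737° = 4.031251 rad
cos θ = -0.629677, sin θ = -0.776857 (intermediates below are computed at full precision and shown rounded to 5 d.p.)
v1: (-4,-1.5) → rotate → (1.35342,4.05194) → ×s → (1.87841,5.62367) → (1.88,5.62)
v2: (-2,-4) → rotate → (-1.84807,4.07242) → ×s → (-2.56493,5.65209) → (-2.56,5.65)
v3: (2,-5) → rotate → (-5.14364,1.59467) → ×s → (-7.13883,2.21324) → (-7.14,2.21)
v4: (4.5,3) → rotate → (-0.50298,-5.38489) → ×s → (-0.69808,-7.47366) → (-0.70,-7.47)
v5: (3.5,4.5) → rotate → (1.29199,-5.55255) → ×s → (1.79314,-7.70635) → (1.79,-7.71)
v6: (2,4.5) → rotate → (2.23650,-4.38726) → ×s → (3.10403,-6.08906) → (3.10,-6.09)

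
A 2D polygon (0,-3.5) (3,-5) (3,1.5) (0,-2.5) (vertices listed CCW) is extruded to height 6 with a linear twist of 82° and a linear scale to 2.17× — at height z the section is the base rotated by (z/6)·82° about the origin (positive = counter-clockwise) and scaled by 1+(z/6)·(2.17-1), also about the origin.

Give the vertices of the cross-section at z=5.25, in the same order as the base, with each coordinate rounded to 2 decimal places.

Cross-section at z=5.25: (6.73,-2.22) (11.51,2.60) (-0.98,6.72) (4.80,-1.58)

t = z/height = 5.25/6 = 0.875
s = 1 + (scale-1)·z/height = 1 + (2.17-1)·5.25/6 = 2.023750
θ = twist·z/height = 82°·5.25/6 = 71.7500° = 1.252274 rad
cos θ = 0.313164, sin θ = 0.949699 (intermediates below are computed at full precision and shown rounded to 5 d.p.)
v1: (0,-3.5) → rotate → (3.32395,-1.09607) → ×s → (6.72684,-2.21818) → (6.73,-2.22)
v2: (3,-5) → rotate → (5.68799,1.28328) → ×s → (11.51106,2.59703) → (11.51,2.60)
v3: (3,1.5) → rotate → (-0.48506,3.31884) → ×s → (-0.98163,6.71651) → (-0.98,6.72)
v4: (0,-2.5) → rotate → (2.37425,-0.78291) → ×s → (4.80488,-1.58441) → (4.80,-1.58)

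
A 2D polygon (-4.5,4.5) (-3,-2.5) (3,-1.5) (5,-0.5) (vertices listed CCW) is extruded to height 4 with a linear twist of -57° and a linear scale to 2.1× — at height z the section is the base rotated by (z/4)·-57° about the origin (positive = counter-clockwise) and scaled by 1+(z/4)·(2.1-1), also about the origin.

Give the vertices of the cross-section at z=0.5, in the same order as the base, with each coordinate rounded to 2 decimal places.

Cross-section at z=0.5: (-4.44,5.71) (-3.74,-2.40) (3.17,-2.12) (5.57,-1.27)

t = z/height = 0.5/4 = 0.125
s = 1 + (scale-1)·z/height = 1 + (2.1-1)·0.5/4 = 1.137500
θ = twist·z/height = -57°·0.5/4 = -7.1250° = -0.124355 rad
cos θ = 0.992278, sin θ = -0.124034 (intermediates below are computed at full precision and shown rounded to 5 d.p.)
v1: (-4.5,4.5) → rotate → (-3.90710,5.02341) → ×s → (-4.44432,5.71412) → (-4.44,5.71)
v2: (-3,-2.5) → rotate → (-3.28692,-2.10859) → ×s → (-3.73887,-2.39852) → (-3.74,-2.40)
v3: (3,-1.5) → rotate → (2.79078,-1.86052) → ×s → (3.17451,-2.11634) → (3.17,-2.12)
v4: (5,-0.5) → rotate → (4.89937,-1.11631) → ×s → (5.57304,-1.26980) → (5.57,-1.27)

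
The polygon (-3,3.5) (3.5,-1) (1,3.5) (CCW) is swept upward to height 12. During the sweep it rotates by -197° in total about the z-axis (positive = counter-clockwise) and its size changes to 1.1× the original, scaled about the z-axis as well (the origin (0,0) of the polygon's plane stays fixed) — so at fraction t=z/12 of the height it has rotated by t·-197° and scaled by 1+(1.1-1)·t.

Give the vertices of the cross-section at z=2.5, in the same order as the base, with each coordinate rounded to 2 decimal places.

Cross-section at z=2.5: (0.04,4.71) (2.02,-3.12) (3.12,2.02)

t = z/height = 2.5/12 = 0.208333
s = 1 + (scale-1)·z/height = 1 + (1.1-1)·2.5/12 = 1.020833
θ = twist·z/height = -197°·2.5/12 = -41.0417° = -0.716312 rad
cos θ = 0.754232, sin θ = -0.656608 (intermediates below are computed at full precision and shown rounded to 5 d.p.)
v1: (-3,3.5) → rotate → (0.03543,4.60964) → ×s → (0.03617,4.70567) → (0.04,4.71)
v2: (3.5,-1) → rotate → (1.98321,-3.05236) → ×s → (2.02452,-3.11595) → (2.02,-3.12)
v3: (1,3.5) → rotate → (3.05236,1.98321) → ×s → (3.11595,2.02452) → (3.12,2.02)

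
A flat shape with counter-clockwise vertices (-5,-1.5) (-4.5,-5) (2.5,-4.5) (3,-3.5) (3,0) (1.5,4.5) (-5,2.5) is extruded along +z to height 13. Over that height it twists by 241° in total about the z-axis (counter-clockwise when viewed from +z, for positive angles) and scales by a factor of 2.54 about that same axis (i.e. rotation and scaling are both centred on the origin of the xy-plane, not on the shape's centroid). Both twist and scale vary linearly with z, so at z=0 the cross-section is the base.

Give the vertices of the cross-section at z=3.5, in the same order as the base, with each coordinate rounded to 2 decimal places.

t = z/height = 3.5/13 = 0.269231
s = 1 + (scale-1)·z/height = 1 + (2.54-1)·3.5/13 = 1.414615
θ = twist·z/height = 241°·3.5/13 = 64.8846° = 1.132450 rad
cos θ = 0.424443, sin θ = 0.905455 (intermediates below are computed at full precision and shown rounded to 5 d.p.)
v1: (-5,-1.5) → rotate → (-0.76403,-5.16394) → ×s → (-1.08081,-7.30499) → (-1.08,-7.30)
v2: (-4.5,-5) → rotate → (2.61728,-6.19676) → ×s → (3.70245,-8.76603) → (3.70,-8.77)
v3: (2.5,-4.5) → rotate → (5.13565,0.35365) → ×s → (7.26497,0.50027) → (7.26,0.50)
v4: (3,-3.5) → rotate → (4.44242,1.23082) → ×s → (6.28432,1.74113) → (6.28,1.74)
v5: (3,0) → rotate → (1.27333,2.71636) → ×s → (1.80127,3.84261) → (1.80,3.84)
v6: (1.5,4.5) → rotate → (-3.43788,3.26817) → ×s → (-4.86328,4.62321) → (-4.86,4.62)
v7: (-5,2.5) → rotate → (-4.38585,-3.46617) → ×s → (-6.20429,-4.90329) → (-6.20,-4.90)

Cross-section at z=3.5: (-1.08,-7.30) (3.70,-8.77) (7.26,0.50) (6.28,1.74) (1.80,3.84) (-4.86,4.62) (-6.20,-4.90)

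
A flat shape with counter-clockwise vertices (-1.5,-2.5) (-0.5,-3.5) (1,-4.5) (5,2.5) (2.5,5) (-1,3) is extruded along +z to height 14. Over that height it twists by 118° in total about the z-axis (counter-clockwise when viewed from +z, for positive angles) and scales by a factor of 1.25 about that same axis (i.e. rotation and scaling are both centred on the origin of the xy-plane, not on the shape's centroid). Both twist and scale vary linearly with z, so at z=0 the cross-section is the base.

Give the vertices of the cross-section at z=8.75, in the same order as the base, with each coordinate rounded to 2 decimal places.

Cross-section at z=8.75: (2.29,-2.47) (3.72,-1.69) (5.32,-0.35) (-1.16,6.36) (-4.74,4.39) (-3.65,-0.14)

t = z/height = 8.75/14 = 0.625
s = 1 + (scale-1)·z/height = 1 + (1.25-1)·8.75/14 = 1.156250
θ = twist·z/height = 118°·8.75/14 = 73.7500° = 1.287180 rad
cos θ = 0.279829, sin θ = 0.960050 (intermediates below are computed at full precision and shown rounded to 5 d.p.)
v1: (-1.5,-2.5) → rotate → (1.98038,-2.13965) → ×s → (2.28982,-2.47397) → (2.29,-2.47)
v2: (-0.5,-3.5) → rotate → (3.22026,-1.45943) → ×s → (3.72343,-1.68746) → (3.72,-1.69)
v3: (1,-4.5) → rotate → (4.60005,-0.29918) → ×s → (5.31881,-0.34593) → (5.32,-0.35)
v4: (5,2.5) → rotate → (-1.00098,5.49982) → ×s → (-1.15738,6.35917) → (-1.16,6.36)
v5: (2.5,5) → rotate → (-4.10068,3.79927) → ×s → (-4.74141,4.39291) → (-4.74,4.39)
v6: (-1,3) → rotate → (-3.15998,-0.12056) → ×s → (-3.65373,-0.13940) → (-3.65,-0.14)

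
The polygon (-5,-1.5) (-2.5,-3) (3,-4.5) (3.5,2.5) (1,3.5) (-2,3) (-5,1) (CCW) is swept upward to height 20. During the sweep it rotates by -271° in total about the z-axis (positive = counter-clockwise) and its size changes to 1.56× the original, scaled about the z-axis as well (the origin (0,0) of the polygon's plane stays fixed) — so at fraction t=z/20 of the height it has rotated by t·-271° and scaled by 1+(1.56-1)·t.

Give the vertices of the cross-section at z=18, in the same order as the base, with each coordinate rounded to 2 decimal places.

t = z/height = 18/20 = 0.9
s = 1 + (scale-1)·z/height = 1 + (1.56-1)·18/20 = 1.504000
θ = twist·z/height = -271°·18/20 = -243.9000° = -4.256858 rad
cos θ = -0.439939, sin θ = 0.898028 (intermediates below are computed at full precision and shown rounded to 5 d.p.)
v1: (-5,-1.5) → rotate → (3.54674,-3.83023) → ×s → (5.33429,-5.76066) → (5.33,-5.76)
v2: (-2.5,-3) → rotate → (3.79393,-0.92525) → ×s → (5.70607,-1.39158) → (5.71,-1.39)
v3: (3,-4.5) → rotate → (2.72131,4.67381) → ×s → (4.09285,7.02941) → (4.09,7.03)
v4: (3.5,2.5) → rotate → (-3.78486,2.04325) → ×s → (-5.69242,3.07305) → (-5.69,3.07)
v5: (1,3.5) → rotate → (-3.58304,-0.64176) → ×s → (-5.38889,-0.96521) → (-5.39,-0.97)
v6: (-2,3) → rotate → (-1.81420,-3.11587) → ×s → (-2.72856,-4.68627) → (-2.73,-4.69)
v7: (-5,1) → rotate → (1.30167,-4.93008) → ×s → (1.95771,-7.41484) → (1.96,-7.41)

Cross-section at z=18: (5.33,-5.76) (5.71,-1.39) (4.09,7.03) (-5.69,3.07) (-5.39,-0.97) (-2.73,-4.69) (1.96,-7.41)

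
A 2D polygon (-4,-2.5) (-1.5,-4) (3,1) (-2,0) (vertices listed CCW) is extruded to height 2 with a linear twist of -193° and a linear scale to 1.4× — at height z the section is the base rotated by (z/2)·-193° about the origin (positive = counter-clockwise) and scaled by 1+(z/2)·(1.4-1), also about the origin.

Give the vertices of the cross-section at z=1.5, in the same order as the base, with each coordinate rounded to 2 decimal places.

Cross-section at z=1.5: (2.37,5.66) (-1.41,5.37) (-2.43,-3.31) (2.12,1.50)

t = z/height = 1.5/2 = 0.75
s = 1 + (scale-1)·z/height = 1 + (1.4-1)·1.5/2 = 1.300000
θ = twist·z/height = -193°·1.5/2 = -144.7500° = -2.526364 rad
cos θ = -0.816642, sin θ = -0.577145 (intermediates below are computed at full precision and shown rounded to 5 d.p.)
v1: (-4,-2.5) → rotate → (1.82370,4.35018) → ×s → (2.37081,5.65524) → (2.37,5.66)
v2: (-1.5,-4) → rotate → (-1.08362,4.13228) → ×s → (-1.40870,5.37197) → (-1.41,5.37)
v3: (3,1) → rotate → (-1.87278,-2.54808) → ×s → (-2.43461,-3.31250) → (-2.43,-3.31)
v4: (-2,0) → rotate → (1.63328,1.15429) → ×s → (2.12327,1.50058) → (2.12,1.50)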